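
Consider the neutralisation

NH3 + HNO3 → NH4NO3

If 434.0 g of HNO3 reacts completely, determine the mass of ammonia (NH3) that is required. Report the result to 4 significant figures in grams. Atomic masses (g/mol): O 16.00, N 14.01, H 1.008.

117.3 g

M(HNO3) = 1.008 + 14.01 + 3(16.00) = 63.018 g/mol.
M(NH3) = 14.01 + 3(1.008) = 17.034 g/mol.
n(HNO3) = 434.00 g / 63.018 g/mol = 6.8869 mol.
From the equation the HNO3:NH3 mole ratio is 1:1, so n(NH3) = 6.8869 × 1/1 = 6.8869 mol.
Mass of NH3 = 6.8869 mol × 17.034 g/mol = 117.31 g.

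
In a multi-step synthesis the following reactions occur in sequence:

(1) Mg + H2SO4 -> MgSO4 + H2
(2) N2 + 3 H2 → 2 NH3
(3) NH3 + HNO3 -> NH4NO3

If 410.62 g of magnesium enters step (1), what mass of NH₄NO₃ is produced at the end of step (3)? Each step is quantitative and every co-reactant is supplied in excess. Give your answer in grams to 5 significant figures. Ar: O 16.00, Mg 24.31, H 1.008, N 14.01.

M(Mg) = 24.31 g/mol.
M(NH4NO3) = 2(14.01) + 4(1.008) + 3(16.00) = 80.052 g/mol.
n(Mg) = 410.62 / 24.31 = 16.8910 mol.
Reaction (1): Mg→H2 ratio 1:1 ⇒ n(H2) = 16.8910 mol.
Reaction (2): H2→NH3 ratio 3:2 ⇒ n(NH3) = 11.2607 mol.
Reaction (3): NH3→NH4NO3 ratio 1:1 ⇒ n(NH4NO3) = 11.2607 mol.
Mass of NH4NO3 = 11.2607 × 80.052 = 901.438 g.

901.44 g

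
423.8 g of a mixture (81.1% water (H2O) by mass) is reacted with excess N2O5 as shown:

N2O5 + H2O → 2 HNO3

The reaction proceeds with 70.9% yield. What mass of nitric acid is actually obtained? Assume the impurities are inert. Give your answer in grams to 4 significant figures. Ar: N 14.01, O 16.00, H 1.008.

1705 g

Pure H2O available = 423.8 g × 0.811 = 343.70 g.
M(H2O) = 2(1.008) + 16.00 = 18.016 g/mol.
M(HNO3) = 1.008 + 14.01 + 3(16.00) = 63.018 g/mol.
n(H2O) = 343.70 g / 18.016 g/mol = 19.078 mol.
From the equation the H2O:HNO3 mole ratio is 1:2, so n(HNO3) = 19.078 × 2/1 = 38.155 mol.
Mass of HNO3 = 38.155 mol × 63.018 g/mol = 2404.5 g.
Actual mass collected = 2404.5 g × 0.709 = 1704.8 g.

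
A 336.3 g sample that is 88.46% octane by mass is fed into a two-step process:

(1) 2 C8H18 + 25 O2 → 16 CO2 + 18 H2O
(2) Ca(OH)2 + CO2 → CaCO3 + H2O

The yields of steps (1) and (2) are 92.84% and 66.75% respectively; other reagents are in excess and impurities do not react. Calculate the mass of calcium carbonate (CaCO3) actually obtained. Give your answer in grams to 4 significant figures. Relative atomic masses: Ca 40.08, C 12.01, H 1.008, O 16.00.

1292 g

Pure C8H18 = 336.3 × 0.8846 = 297.49 g.
M(C8H18) = 8(12.01) + 18(1.008) = 114.224 g/mol.
M(CaCO3) = 40.08 + 12.01 + 3(16.00) = 100.09 g/mol.
n(C8H18) = 297.49 / 114.224 = 2.6045 mol.
Step 1 (C8H18:CO2 = 2:16): theoretical n(CO2) = 20.836 mol; at 92.84% yield, n(CO2) = 19.344 mol.
Step 2 (CO2:CaCO3 = 1:1): theoretical n(CaCO3) = 19.344 mol, so theoretical mass = 19.344 × 100.09 = 1936.1 g.
At 66.75% yield, actual mass of CaCO3 = 1936.1 × 0.6675 = 1292.4 g.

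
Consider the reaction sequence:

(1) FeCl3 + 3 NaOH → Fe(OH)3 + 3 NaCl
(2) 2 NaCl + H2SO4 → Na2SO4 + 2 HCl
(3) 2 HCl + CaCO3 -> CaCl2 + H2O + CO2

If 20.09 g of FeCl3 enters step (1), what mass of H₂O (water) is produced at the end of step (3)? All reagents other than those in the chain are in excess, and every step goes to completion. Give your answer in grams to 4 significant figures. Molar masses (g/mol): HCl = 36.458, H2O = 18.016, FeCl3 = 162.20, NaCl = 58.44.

n(FeCl3) = 20.09 / 162.20 = 0.12386 mol.
Reaction (1): FeCl3→NaCl ratio 1:3 ⇒ n(NaCl) = 0.37158 mol.
Reaction (2): NaCl→HCl ratio 2:2 ⇒ n(HCl) = 0.37158 mol.
Reaction (3): HCl→H2O ratio 2:1 ⇒ n(H2O) = 0.18579 mol.
Mass of H2O = 0.18579 × 18.016 = 3.3472 g.

3.347 g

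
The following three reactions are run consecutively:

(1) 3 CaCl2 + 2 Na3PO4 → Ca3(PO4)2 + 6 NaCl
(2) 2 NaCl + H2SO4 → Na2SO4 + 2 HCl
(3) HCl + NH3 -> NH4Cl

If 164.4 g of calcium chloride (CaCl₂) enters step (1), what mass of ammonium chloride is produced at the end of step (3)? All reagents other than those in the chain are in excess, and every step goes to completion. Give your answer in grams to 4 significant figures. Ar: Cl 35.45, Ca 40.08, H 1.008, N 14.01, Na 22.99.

M(CaCl2) = 40.08 + 2(35.45) = 110.98 g/mol.
M(NH4Cl) = 14.01 + 4(1.008) + 35.45 = 53.492 g/mol.
n(CaCl2) = 164.4 / 110.98 = 1.4813 mol.
Reaction (1): CaCl2→NaCl ratio 3:6 ⇒ n(NaCl) = 2.9627 mol.
Reaction (2): NaCl→HCl ratio 2:2 ⇒ n(HCl) = 2.9627 mol.
Reaction (3): HCl→NH4Cl ratio 1:1 ⇒ n(NH4Cl) = 2.9627 mol.
Mass of NH4Cl = 2.9627 × 53.492 = 158.48 g.

158.5 g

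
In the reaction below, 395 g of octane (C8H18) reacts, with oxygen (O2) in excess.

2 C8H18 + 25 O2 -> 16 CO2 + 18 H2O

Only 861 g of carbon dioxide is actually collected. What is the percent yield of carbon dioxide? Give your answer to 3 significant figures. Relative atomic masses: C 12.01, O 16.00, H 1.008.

M(C8H18) = 8(12.01) + 18(1.008) = 114.224 g/mol.
M(CO2) = 12.01 + 2(16.00) = 44.01 g/mol.
n(C8H18) = 395.0 g / 114.224 g/mol = 3.458 mol.
From the equation the C8H18:CO2 mole ratio is 2:16, so n(CO2) = 3.458 × 16/2 = 27.66 mol.
Mass of CO2 = 27.66 mol × 44.01 g/mol = 1218 g.
This is the theoretical yield. Percent yield = 861 g / 1218 g × 100% = 70.72%.

70.7 %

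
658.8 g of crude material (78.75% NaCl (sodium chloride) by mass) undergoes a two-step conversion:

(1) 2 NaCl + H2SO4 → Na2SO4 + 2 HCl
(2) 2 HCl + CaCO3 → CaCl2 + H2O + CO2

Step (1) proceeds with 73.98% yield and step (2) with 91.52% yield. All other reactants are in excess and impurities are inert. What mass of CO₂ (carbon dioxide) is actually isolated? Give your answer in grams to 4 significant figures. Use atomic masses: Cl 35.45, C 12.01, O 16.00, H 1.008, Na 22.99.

Pure NaCl = 658.8 × 0.7875 = 518.80 g.
M(NaCl) = 22.99 + 35.45 = 58.44 g/mol.
M(CO2) = 12.01 + 2(16.00) = 44.01 g/mol.
n(NaCl) = 518.80 / 58.44 = 8.8776 mol.
Step 1 (NaCl:HCl = 2:2): theoretical n(HCl) = 8.8776 mol; at 73.98% yield, n(HCl) = 6.5676 mol.
Step 2 (HCl:CO2 = 2:1): theoretical n(CO2) = 3.2838 mol, so theoretical mass = 3.2838 × 44.01 = 144.52 g.
At 91.52% yield, actual mass of CO2 = 144.52 × 0.9152 = 132.27 g.

132.3 g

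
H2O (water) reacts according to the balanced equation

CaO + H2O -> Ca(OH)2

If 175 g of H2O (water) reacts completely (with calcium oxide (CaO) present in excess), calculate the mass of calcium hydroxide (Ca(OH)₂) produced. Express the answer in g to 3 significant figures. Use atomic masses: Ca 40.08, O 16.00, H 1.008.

M(H2O) = 2(1.008) + 16.00 = 18.016 g/mol.
M(Ca(OH)2) = 40.08 + 2(16.00) + 2(1.008) = 74.096 g/mol.
n(H2O) = 175.0 g / 18.016 g/mol = 9.714 mol.
From the equation the H2O:Ca(OH)2 mole ratio is 1:1, so n(Ca(OH)2) = 9.714 × 1/1 = 9.714 mol.
Mass of Ca(OH)2 = 9.714 mol × 74.096 g/mol = 719.7 g.

720 g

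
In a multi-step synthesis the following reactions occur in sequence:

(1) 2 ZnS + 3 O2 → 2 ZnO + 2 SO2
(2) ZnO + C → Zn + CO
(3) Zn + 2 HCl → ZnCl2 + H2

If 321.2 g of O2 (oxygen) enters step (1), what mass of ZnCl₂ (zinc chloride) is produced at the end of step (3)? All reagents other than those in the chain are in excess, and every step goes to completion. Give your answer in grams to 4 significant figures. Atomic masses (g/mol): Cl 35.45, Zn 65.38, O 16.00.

M(O2) = 2(16.00) = 32.00 g/mol.
M(ZnCl2) = 65.38 + 2(35.45) = 136.28 g/mol.
n(O2) = 321.2 / 32.00 = 10.037 mol.
Reaction (1): O2→ZnO ratio 3:2 ⇒ n(ZnO) = 6.6917 mol.
Reaction (2): ZnO→Zn ratio 1:1 ⇒ n(Zn) = 6.6917 mol.
Reaction (3): Zn→ZnCl2 ratio 1:1 ⇒ n(ZnCl2) = 6.6917 mol.
Mass of ZnCl2 = 6.6917 × 136.28 = 911.94 g.

911.9 g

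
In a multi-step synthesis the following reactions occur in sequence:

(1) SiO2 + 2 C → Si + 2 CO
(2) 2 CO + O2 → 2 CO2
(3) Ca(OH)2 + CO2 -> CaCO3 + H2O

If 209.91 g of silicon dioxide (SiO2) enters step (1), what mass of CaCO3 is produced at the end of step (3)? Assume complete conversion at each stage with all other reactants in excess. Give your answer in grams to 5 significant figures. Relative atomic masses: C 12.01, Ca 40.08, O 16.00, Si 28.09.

M(SiO2) = 28.09 + 2(16.00) = 60.09 g/mol.
M(CaCO3) = 40.08 + 12.01 + 3(16.00) = 100.09 g/mol.
n(SiO2) = 209.91 / 60.09 = 3.49326 mol.
Reaction (1): SiO2→CO ratio 1:2 ⇒ n(CO) = 6.98652 mol.
Reaction (2): CO→CO2 ratio 2:2 ⇒ n(CO2) = 6.98652 mol.
Reaction (3): CO2→CaCO3 ratio 1:1 ⇒ n(CaCO3) = 6.98652 mol.
Mass of CaCO3 = 6.98652 × 100.09 = 699.281 g.

699.28 g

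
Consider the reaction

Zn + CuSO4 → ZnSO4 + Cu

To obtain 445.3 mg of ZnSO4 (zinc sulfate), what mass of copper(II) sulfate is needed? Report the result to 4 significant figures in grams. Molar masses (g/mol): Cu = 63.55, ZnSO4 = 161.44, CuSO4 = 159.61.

0.4403 g

Convert: 445.3 mg = 0.44530 g.
n(ZnSO4) = 0.44530 g / 161.44 g/mol = 0.0027583 mol.
From the equation the ZnSO4:CuSO4 mole ratio is 1:1, so n(CuSO4) = 0.0027583 × 1/1 = 0.0027583 mol.
Mass of CuSO4 = 0.0027583 mol × 159.61 g/mol = 0.44025 g.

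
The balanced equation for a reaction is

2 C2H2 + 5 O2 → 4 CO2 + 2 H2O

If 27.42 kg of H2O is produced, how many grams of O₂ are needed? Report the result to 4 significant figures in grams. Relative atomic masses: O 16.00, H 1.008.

121800 g

M(H2O) = 2(1.008) + 16.00 = 18.016 g/mol.
M(O2) = 2(16.00) = 32.00 g/mol.
Convert: 27.42 kg = 27420 g.
n(H2O) = 27420 g / 18.016 g/mol = 1522.0 mol.
From the equation the H2O:O2 mole ratio is 2:5, so n(O2) = 1522.0 × 5/2 = 3805.0 mol.
Mass of O2 = 3805.0 mol × 32.00 g/mol = 121760 g.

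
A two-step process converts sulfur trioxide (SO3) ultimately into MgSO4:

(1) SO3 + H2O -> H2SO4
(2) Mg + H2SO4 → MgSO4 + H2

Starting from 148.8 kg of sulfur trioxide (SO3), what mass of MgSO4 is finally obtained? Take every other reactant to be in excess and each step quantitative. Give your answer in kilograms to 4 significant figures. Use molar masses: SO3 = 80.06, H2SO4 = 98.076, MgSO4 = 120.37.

148.8 kg = 148800 g.
n(SO3) = 148800 / 80.06 = 1858.6 mol.
Step 1 gives a 1:1 ratio of SO3 to H2SO4, so n(H2SO4) = 1858.6 mol.
In step 2 the H2SO4:MgSO4 ratio is 1:1, so n(MgSO4) = 1858.6 mol.
Mass of MgSO4 = 1858.6 × 120.37 = 223720 g = 223.7 kg.

223.7 kg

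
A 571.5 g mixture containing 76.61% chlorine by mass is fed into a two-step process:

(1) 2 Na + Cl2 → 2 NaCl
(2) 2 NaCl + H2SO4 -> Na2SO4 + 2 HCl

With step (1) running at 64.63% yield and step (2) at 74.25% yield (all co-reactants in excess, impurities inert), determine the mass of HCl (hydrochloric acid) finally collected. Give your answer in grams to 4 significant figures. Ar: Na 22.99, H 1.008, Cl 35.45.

216.1 g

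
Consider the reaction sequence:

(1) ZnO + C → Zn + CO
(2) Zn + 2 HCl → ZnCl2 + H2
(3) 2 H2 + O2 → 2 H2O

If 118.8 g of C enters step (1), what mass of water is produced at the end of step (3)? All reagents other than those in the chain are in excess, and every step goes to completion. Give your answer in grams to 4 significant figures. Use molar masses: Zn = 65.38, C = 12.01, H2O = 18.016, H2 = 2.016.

178.2 g

n(C) = 118.8 / 12.01 = 9.8918 mol.
Reaction (1): C→Zn ratio 1:1 ⇒ n(Zn) = 9.8918 mol.
Reaction (2): Zn→H2 ratio 1:1 ⇒ n(H2) = 9.8918 mol.
Reaction (3): H2→H2O ratio 2:2 ⇒ n(H2O) = 9.8918 mol.
Mass of H2O = 9.8918 × 18.016 = 178.21 g.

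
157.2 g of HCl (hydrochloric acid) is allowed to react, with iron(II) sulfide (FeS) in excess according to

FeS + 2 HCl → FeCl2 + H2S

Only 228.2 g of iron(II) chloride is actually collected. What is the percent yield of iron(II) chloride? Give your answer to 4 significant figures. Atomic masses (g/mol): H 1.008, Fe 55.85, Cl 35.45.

M(HCl) = 1.008 + 35.45 = 36.458 g/mol.
M(FeCl2) = 55.85 + 2(35.45) = 126.75 g/mol.
n(HCl) = 157.20 g / 36.458 g/mol = 4.3118 mol.
From the equation the HCl:FeCl2 mole ratio is 2:1, so n(FeCl2) = 4.3118 × 1/2 = 2.1559 mol.
Mass of FeCl2 = 2.1559 mol × 126.75 g/mol = 273.26 g.
This is the theoretical yield. Percent yield = 228.2 g / 273.26 g × 100% = 83.510%.

83.51 %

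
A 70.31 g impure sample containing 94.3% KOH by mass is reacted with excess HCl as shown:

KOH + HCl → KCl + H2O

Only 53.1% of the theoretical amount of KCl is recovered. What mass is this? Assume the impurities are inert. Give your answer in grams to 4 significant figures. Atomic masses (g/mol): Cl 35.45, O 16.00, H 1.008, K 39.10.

46.78 g

Pure KOH available = 70.31 g × 0.943 = 66.302 g.
M(KOH) = 39.10 + 16.00 + 1.008 = 56.108 g/mol.
M(KCl) = 39.10 + 35.45 = 74.55 g/mol.
n(KOH) = 66.302 g / 56.108 g/mol = 1.1817 mol.
From the equation the KOH:KCl mole ratio is 1:1, so n(KCl) = 1.1817 × 1/1 = 1.1817 mol.
Mass of KCl = 1.1817 mol × 74.55 g/mol = 88.095 g.
Actual mass collected = 88.095 g × 0.531 = 46.778 g.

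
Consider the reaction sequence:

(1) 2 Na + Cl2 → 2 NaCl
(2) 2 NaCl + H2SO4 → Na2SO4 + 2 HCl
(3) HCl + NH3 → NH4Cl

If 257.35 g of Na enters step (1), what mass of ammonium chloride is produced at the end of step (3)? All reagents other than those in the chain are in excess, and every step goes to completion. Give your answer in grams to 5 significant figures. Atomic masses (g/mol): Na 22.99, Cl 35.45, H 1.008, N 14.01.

598.79 g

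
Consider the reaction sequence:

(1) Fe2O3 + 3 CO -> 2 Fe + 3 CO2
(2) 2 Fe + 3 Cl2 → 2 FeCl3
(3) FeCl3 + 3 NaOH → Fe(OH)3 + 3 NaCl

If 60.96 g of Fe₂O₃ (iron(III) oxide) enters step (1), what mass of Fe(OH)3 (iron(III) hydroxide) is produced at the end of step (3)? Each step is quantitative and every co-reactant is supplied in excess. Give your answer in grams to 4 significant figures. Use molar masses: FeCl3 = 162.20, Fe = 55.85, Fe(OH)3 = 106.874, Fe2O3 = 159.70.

81.59 g

n(Fe2O3) = 60.96 / 159.70 = 0.38172 mol.
Reaction (1): Fe2O3→Fe ratio 1:2 ⇒ n(Fe) = 0.76343 mol.
Reaction (2): Fe→FeCl3 ratio 2:2 ⇒ n(FeCl3) = 0.76343 mol.
Reaction (3): FeCl3→Fe(OH)3 ratio 1:1 ⇒ n(Fe(OH)3) = 0.76343 mol.
Mass of Fe(OH)3 = 0.76343 × 106.874 = 81.591 g.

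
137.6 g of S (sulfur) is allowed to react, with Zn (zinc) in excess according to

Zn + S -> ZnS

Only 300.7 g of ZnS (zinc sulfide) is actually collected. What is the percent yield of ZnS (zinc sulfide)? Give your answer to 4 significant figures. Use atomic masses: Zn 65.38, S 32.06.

M(S) = 32.06 g/mol.
M(ZnS) = 65.38 + 32.06 = 97.44 g/mol.
n(S) = 137.60 g / 32.06 g/mol = 4.2920 mol.
From the equation the S:ZnS mole ratio is 1:1, so n(ZnS) = 4.2920 × 1/1 = 4.2920 mol.
Mass of ZnS = 4.2920 mol × 97.44 g/mol = 418.21 g.
This is the theoretical yield. Percent yield = 300.7 g / 418.21 g × 100% = 71.902%.

71.90 %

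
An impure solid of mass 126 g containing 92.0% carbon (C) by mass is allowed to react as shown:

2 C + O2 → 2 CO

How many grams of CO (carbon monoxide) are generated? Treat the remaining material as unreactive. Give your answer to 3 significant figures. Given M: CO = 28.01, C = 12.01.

Mass of pure C = 126 g × 0.920 = 115.9 g.
n(C) = 115.9 g / 12.01 g/mol = 9.652 mol.
From the equation the C:CO mole ratio is 2:2, so n(CO) = 9.652 × 2/2 = 9.652 mol.
Mass of CO = 9.652 mol × 28.01 g/mol = 270.4 g.

270 g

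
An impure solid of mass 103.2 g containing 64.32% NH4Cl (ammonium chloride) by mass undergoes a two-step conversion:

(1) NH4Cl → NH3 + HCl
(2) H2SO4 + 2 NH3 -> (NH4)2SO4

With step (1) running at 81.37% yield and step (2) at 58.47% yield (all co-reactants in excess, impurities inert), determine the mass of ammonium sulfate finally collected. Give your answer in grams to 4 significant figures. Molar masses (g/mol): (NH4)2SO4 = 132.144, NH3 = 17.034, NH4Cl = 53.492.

Pure NH4Cl = 103.2 × 0.6432 = 66.378 g.
n(NH4Cl) = 66.378 / 53.492 = 1.2409 mol.
Step 1 (NH4Cl:NH3 = 1:1): theoretical n(NH3) = 1.2409 mol; at 81.37% yield, n(NH3) = 1.0097 mol.
Step 2 (NH3:(NH4)2SO4 = 2:1): theoretical n((NH4)2SO4) = 0.50486 mol, so theoretical mass = 0.50486 × 132.144 = 66.714 g.
At 58.47% yield, actual mass of (NH4)2SO4 = 66.714 × 0.5847 = 39.008 g.

39.01 g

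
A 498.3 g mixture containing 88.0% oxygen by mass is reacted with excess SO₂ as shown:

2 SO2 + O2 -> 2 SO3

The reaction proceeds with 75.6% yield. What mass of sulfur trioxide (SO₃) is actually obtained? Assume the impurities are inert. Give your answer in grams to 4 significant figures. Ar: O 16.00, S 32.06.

Pure O2 available = 498.3 g × 0.880 = 438.50 g.
M(O2) = 2(16.00) = 32.00 g/mol.
M(SO3) = 32.06 + 3(16.00) = 80.06 g/mol.
n(O2) = 438.50 g / 32.00 g/mol = 13.703 mol.
From the equation the O2:SO3 mole ratio is 1:2, so n(SO3) = 13.703 × 2/1 = 27.407 mol.
Mass of SO3 = 27.407 mol × 80.06 g/mol = 2194.2 g.
Actual mass collected = 2194.2 g × 0.756 = 1658.8 g.

1659 g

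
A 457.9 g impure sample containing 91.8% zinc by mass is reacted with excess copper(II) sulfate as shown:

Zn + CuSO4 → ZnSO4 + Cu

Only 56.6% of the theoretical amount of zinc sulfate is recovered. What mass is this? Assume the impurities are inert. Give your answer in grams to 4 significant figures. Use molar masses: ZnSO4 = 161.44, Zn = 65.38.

587.5 g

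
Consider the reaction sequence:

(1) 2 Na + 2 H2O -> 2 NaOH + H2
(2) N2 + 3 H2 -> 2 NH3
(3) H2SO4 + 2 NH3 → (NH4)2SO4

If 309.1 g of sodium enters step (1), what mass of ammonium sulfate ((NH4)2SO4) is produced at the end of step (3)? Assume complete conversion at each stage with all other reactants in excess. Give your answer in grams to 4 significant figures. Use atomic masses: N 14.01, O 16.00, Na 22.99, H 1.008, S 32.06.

296.1 g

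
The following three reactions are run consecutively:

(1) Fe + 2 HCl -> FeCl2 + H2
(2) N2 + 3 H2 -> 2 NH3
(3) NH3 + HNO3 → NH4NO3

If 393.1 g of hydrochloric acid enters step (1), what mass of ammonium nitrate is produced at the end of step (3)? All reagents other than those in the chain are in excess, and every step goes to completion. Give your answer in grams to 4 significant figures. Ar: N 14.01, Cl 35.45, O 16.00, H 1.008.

287.7 g

M(HCl) = 1.008 + 35.45 = 36.458 g/mol.
M(NH4NO3) = 2(14.01) + 4(1.008) + 3(16.00) = 80.052 g/mol.
n(HCl) = 393.1 / 36.458 = 10.782 mol.
Reaction (1): HCl→H2 ratio 2:1 ⇒ n(H2) = 5.3911 mol.
Reaction (2): H2→NH3 ratio 3:2 ⇒ n(NH3) = 3.5941 mol.
Reaction (3): NH3→NH4NO3 ratio 1:1 ⇒ n(NH4NO3) = 3.5941 mol.
Mass of NH4NO3 = 3.5941 × 80.052 = 287.71 g.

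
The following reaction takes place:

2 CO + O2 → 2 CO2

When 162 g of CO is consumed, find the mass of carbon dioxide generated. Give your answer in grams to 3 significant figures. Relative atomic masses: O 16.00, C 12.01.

255 g

M(CO) = 12.01 + 16.00 = 28.01 g/mol.
M(CO2) = 12.01 + 2(16.00) = 44.01 g/mol.
n(CO) = 162.0 g / 28.01 g/mol = 5.784 mol.
From the equation the CO:CO2 mole ratio is 2:2, so n(CO2) = 5.784 × 2/2 = 5.784 mol.
Mass of CO2 = 5.784 mol × 44.01 g/mol = 254.5 g.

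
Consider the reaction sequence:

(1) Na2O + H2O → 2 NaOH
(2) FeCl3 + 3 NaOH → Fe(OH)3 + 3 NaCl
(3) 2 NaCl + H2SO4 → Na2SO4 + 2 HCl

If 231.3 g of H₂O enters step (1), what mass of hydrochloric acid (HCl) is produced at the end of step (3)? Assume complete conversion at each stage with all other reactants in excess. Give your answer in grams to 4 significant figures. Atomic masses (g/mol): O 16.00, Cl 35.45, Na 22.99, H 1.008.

936.1 g

M(H2O) = 2(1.008) + 16.00 = 18.016 g/mol.
M(HCl) = 1.008 + 35.45 = 36.458 g/mol.
n(H2O) = 231.3 / 18.016 = 12.839 mol.
Reaction (1): H2O→NaOH ratio 1:2 ⇒ n(NaOH) = 25.677 mol.
Reaction (2): NaOH→NaCl ratio 3:3 ⇒ n(NaCl) = 25.677 mol.
Reaction (3): NaCl→HCl ratio 2:2 ⇒ n(HCl) = 25.677 mol.
Mass of HCl = 25.677 × 36.458 = 936.14 g.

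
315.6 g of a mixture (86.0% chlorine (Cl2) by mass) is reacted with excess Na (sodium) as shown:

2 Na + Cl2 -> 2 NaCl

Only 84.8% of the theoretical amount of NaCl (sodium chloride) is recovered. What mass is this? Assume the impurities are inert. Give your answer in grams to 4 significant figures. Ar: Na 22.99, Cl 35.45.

Pure Cl2 available = 315.6 g × 0.860 = 271.42 g.
M(Cl2) = 2(35.45) = 70.90 g/mol.
M(NaCl) = 22.99 + 35.45 = 58.44 g/mol.
n(Cl2) = 271.42 g / 70.90 g/mol = 3.8282 mol.
From the equation the Cl2:NaCl mole ratio is 1:2, so n(NaCl) = 3.8282 × 2/1 = 7.6563 mol.
Mass of NaCl = 7.6563 mol × 58.44 g/mol = 447.43 g.
Actual mass collected = 447.43 g × 0.848 = 379.42 g.

379.4 g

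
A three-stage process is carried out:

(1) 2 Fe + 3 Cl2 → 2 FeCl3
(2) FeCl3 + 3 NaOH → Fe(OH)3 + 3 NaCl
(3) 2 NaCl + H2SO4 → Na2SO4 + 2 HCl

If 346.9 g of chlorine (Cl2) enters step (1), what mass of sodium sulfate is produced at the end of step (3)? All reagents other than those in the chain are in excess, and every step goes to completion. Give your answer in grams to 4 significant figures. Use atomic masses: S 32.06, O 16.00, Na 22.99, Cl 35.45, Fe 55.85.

695.0 g

M(Cl2) = 2(35.45) = 70.90 g/mol.
M(Na2SO4) = 2(22.99) + 32.06 + 4(16.00) = 142.04 g/mol.
n(Cl2) = 346.9 / 70.90 = 4.8928 mol.
Reaction (1): Cl2→FeCl3 ratio 3:2 ⇒ n(FeCl3) = 3.2619 mol.
Reaction (2): FeCl3→NaCl ratio 1:3 ⇒ n(NaCl) = 9.7856 mol.
Reaction (3): NaCl→Na2SO4 ratio 2:1 ⇒ n(Na2SO4) = 4.8928 mol.
Mass of Na2SO4 = 4.8928 × 142.04 = 694.97 g.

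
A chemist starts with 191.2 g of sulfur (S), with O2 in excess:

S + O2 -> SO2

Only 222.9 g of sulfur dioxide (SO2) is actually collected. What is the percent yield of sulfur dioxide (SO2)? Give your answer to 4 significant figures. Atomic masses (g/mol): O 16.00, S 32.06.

M(S) = 32.06 g/mol.
M(SO2) = 32.06 + 2(16.00) = 64.06 g/mol.
n(S) = 191.20 g / 32.06 g/mol = 5.9638 mol.
From the equation the S:SO2 mole ratio is 1:1, so n(SO2) = 5.9638 × 1/1 = 5.9638 mol.
Mass of SO2 = 5.9638 mol × 64.06 g/mol = 382.04 g.
This is the theoretical yield. Percent yield = 222.9 g / 382.04 g × 100% = 58.344%.

58.34 %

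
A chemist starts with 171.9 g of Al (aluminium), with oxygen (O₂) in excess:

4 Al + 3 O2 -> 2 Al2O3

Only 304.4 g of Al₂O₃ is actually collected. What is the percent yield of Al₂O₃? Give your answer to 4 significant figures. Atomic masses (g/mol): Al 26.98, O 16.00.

93.72 %

M(Al) = 26.98 g/mol.
M(Al2O3) = 2(26.98) + 3(16.00) = 101.96 g/mol.
n(Al) = 171.90 g / 26.98 g/mol = 6.3714 mol.
From the equation the Al:Al2O3 mole ratio is 4:2, so n(Al2O3) = 6.3714 × 2/4 = 3.1857 mol.
Mass of Al2O3 = 3.1857 mol × 101.96 g/mol = 324.81 g.
This is the theoretical yield. Percent yield = 304.4 g / 324.81 g × 100% = 93.715%.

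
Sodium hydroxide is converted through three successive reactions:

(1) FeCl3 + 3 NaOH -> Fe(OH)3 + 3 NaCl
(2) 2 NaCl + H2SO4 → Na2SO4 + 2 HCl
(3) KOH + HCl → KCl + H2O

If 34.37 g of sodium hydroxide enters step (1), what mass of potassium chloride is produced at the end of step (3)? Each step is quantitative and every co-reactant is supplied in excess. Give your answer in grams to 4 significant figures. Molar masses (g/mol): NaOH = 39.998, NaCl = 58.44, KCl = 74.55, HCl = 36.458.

n(NaOH) = 34.37 / 39.998 = 0.85929 mol.
Reaction (1): NaOH→NaCl ratio 3:3 ⇒ n(NaCl) = 0.85929 mol.
Reaction (2): NaCl→HCl ratio 2:2 ⇒ n(HCl) = 0.85929 mol.
Reaction (3): HCl→KCl ratio 1:1 ⇒ n(KCl) = 0.85929 mol.
Mass of KCl = 0.85929 × 74.55 = 64.060 g.

64.06 g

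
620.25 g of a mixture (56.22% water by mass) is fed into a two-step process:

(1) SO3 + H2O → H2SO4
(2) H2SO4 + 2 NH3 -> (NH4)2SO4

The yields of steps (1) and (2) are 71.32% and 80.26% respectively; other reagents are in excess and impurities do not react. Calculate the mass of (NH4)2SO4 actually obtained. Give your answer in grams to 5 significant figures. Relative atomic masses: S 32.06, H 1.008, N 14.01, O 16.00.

1464.1 g

Pure H2O = 620.25 × 0.5622 = 348.705 g.
M(H2O) = 2(1.008) + 16.00 = 18.016 g/mol.
M((NH4)2SO4) = 2(14.01) + 8(1.008) + 32.06 + 4(16.00) = 132.144 g/mol.
n(H2O) = 348.705 / 18.016 = 19.3553 mol.
Step 1 (H2O:H2SO4 = 1:1): theoretical n(H2SO4) = 19.3553 mol; at 71.32% yield, n(H2SO4) = 13.8042 mol.
Step 2 (H2SO4:(NH4)2SO4 = 1:1): theoretical n((NH4)2SO4) = 13.8042 mol, so theoretical mass = 13.8042 × 132.144 = 1824.14 g.
At 80.26% yield, actual mass of (NH4)2SO4 = 1824.14 × 0.8026 = 1464.05 g.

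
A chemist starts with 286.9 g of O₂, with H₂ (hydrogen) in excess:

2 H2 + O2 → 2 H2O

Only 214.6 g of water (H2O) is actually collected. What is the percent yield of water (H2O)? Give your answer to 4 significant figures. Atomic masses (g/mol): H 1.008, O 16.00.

66.43 %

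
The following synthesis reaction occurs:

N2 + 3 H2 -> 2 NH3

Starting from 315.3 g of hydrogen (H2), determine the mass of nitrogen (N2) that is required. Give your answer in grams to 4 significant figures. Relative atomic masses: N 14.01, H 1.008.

M(H2) = 2(1.008) = 2.016 g/mol.
M(N2) = 2(14.01) = 28.02 g/mol.
n(H2) = 315.30 g / 2.016 g/mol = 156.40 mol.
From the equation the H2:N2 mole ratio is 3:1, so n(N2) = 156.40 × 1/3 = 52.133 mol.
Mass of N2 = 52.133 mol × 28.02 g/mol = 1460.8 g.

1461 g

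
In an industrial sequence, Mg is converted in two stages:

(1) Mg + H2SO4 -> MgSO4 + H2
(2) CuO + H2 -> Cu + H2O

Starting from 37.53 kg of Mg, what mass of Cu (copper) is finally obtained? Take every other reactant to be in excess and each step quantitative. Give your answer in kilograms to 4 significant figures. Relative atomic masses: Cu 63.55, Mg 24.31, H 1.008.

98.11 kg

M(Mg) = 24.31 g/mol.
M(Cu) = 63.55 g/mol.
37.53 kg = 37530 g.
n(Mg) = 37530 / 24.31 = 1543.8 mol.
Step 1 gives a 1:1 ratio of Mg to H2, so n(H2) = 1543.8 mol.
In step 2 the H2:Cu ratio is 1:1, so n(Cu) = 1543.8 mol.
Mass of Cu = 1543.8 × 63.55 = 98109 g = 98.11 kg.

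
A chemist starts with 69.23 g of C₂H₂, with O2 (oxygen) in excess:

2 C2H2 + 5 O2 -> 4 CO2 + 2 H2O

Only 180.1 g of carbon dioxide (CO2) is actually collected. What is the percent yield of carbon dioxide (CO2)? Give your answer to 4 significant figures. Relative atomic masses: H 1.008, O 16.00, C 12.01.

76.95 %

M(C2H2) = 2(12.01) + 2(1.008) = 26.036 g/mol.
M(CO2) = 12.01 + 2(16.00) = 44.01 g/mol.
n(C2H2) = 69.230 g / 26.036 g/mol = 2.6590 mol.
From the equation the C2H2:CO2 mole ratio is 2:4, so n(CO2) = 2.6590 × 4/2 = 5.3180 mol.
Mass of CO2 = 5.3180 mol × 44.01 g/mol = 234.05 g.
This is the theoretical yield. Percent yield = 180.1 g / 234.05 g × 100% = 76.951%.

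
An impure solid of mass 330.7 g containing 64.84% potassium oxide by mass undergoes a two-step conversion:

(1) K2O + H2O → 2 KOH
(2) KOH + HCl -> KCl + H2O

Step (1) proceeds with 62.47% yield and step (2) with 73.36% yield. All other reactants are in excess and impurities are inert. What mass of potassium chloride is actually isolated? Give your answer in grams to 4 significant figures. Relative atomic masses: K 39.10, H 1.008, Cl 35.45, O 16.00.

155.5 g

Pure K2O = 330.7 × 0.6484 = 214.43 g.
M(K2O) = 2(39.10) + 16.00 = 94.20 g/mol.
M(KCl) = 39.10 + 35.45 = 74.55 g/mol.
n(K2O) = 214.43 / 94.20 = 2.2763 mol.
Step 1 (K2O:KOH = 1:2): theoretical n(KOH) = 4.5526 mol; at 62.47% yield, n(KOH) = 2.8440 mol.
Step 2 (KOH:KCl = 1:1): theoretical n(KCl) = 2.8440 mol, so theoretical mass = 2.8440 × 74.55 = 212.02 g.
At 73.36% yield, actual mass of KCl = 212.02 × 0.7336 = 155.54 g.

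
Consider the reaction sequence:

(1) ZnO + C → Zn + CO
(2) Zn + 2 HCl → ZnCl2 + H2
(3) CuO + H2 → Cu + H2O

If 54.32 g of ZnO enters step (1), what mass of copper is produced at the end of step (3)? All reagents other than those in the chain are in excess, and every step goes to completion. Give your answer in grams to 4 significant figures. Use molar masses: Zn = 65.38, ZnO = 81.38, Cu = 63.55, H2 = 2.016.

n(ZnO) = 54.32 / 81.38 = 0.66749 mol.
Reaction (1): ZnO→Zn ratio 1:1 ⇒ n(Zn) = 0.66749 mol.
Reaction (2): Zn→H2 ratio 1:1 ⇒ n(H2) = 0.66749 mol.
Reaction (3): H2→Cu ratio 1:1 ⇒ n(Cu) = 0.66749 mol.
Mass of Cu = 0.66749 × 63.55 = 42.419 g.

42.42 g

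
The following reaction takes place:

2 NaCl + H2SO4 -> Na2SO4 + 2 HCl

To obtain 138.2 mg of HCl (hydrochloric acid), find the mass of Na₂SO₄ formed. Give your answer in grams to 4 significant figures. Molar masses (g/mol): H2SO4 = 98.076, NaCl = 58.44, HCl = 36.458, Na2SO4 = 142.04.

Convert: 138.2 mg = 0.13820 g.
n(HCl) = 0.13820 g / 36.458 g/mol = 0.0037907 mol.
From the equation the HCl:Na2SO4 mole ratio is 2:1, so n(Na2SO4) = 0.0037907 × 1/2 = 0.0018953 mol.
Mass of Na2SO4 = 0.0018953 mol × 142.04 g/mol = 0.26921 g.

0.2692 g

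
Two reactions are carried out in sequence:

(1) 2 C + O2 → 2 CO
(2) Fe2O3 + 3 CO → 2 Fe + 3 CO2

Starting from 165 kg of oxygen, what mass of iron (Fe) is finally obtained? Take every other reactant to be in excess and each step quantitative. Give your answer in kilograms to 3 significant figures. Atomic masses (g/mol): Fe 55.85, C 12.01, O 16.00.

384 kg

M(O2) = 2(16.00) = 32.00 g/mol.
M(Fe) = 55.85 g/mol.
165 kg = 165000 g.
n(O2) = 165000 / 32.00 = 5156 mol.
Step 1 gives a 1:2 ratio of O2 to CO, so n(CO) = 10310 mol.
In step 2 the CO:Fe ratio is 3:2, so n(Fe) = 6875 mol.
Mass of Fe = 6875 × 55.85 = 384000 g = 384 kg.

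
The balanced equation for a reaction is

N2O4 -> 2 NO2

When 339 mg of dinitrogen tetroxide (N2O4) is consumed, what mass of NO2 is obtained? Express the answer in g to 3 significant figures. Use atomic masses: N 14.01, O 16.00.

M(N2O4) = 2(14.01) + 4(16.00) = 92.02 g/mol.
M(NO2) = 14.01 + 2(16.00) = 46.01 g/mol.
Convert: 339 mg = 0.3390 g.
n(N2O4) = 0.3390 g / 92.02 g/mol = 0.003684 mol.
From the equation the N2O4:NO2 mole ratio is 1:2, so n(NO2) = 0.003684 × 2/1 = 0.007368 mol.
Mass of NO2 = 0.007368 mol × 46.01 g/mol = 0.3390 g.

0.339 g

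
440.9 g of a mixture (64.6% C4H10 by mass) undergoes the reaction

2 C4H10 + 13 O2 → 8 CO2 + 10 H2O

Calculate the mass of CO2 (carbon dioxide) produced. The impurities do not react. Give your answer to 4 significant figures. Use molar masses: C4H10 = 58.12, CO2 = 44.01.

Mass of pure C4H10 = 440.9 g × 0.646 = 284.82 g.
n(C4H10) = 284.82 g / 58.12 g/mol = 4.9006 mol.
From the equation the C4H10:CO2 mole ratio is 2:8, so n(CO2) = 4.9006 × 8/2 = 19.602 mol.
Mass of CO2 = 19.602 mol × 44.01 g/mol = 862.70 g.

862.7 g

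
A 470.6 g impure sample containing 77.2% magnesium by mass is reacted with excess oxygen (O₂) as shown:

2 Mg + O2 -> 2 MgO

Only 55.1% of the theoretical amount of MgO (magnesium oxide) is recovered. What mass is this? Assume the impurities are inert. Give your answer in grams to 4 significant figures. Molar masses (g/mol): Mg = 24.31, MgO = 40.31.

331.9 g

Pure Mg available = 470.6 g × 0.772 = 363.30 g.
n(Mg) = 363.30 g / 24.31 g/mol = 14.945 mol.
From the equation the Mg:MgO mole ratio is 2:2, so n(MgO) = 14.945 × 2/2 = 14.945 mol.
Mass of MgO = 14.945 mol × 40.31 g/mol = 602.42 g.
Actual mass collected = 602.42 g × 0.551 = 331.93 g.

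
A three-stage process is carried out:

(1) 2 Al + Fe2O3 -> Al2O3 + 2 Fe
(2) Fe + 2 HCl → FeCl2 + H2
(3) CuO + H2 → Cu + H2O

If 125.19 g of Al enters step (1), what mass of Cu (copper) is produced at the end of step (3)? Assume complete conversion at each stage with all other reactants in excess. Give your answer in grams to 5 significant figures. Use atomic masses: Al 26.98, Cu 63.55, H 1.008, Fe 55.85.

M(Al) = 26.98 g/mol.
M(Cu) = 63.55 g/mol.
n(Al) = 125.19 / 26.98 = 4.64010 mol.
Reaction (1): Al→Fe ratio 2:2 ⇒ n(Fe) = 4.64010 mol.
Reaction (2): Fe→H2 ratio 1:1 ⇒ n(H2) = 4.64010 mol.
Reaction (3): H2→Cu ratio 1:1 ⇒ n(Cu) = 4.64010 mol.
Mass of Cu = 4.64010 × 63.55 = 294.879 g.

294.88 g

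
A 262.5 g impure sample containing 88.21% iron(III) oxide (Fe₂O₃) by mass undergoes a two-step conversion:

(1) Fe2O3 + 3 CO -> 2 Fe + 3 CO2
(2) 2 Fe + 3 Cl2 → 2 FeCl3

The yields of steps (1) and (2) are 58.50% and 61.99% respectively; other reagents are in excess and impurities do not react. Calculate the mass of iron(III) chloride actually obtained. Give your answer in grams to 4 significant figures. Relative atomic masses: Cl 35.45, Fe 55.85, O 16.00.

Pure Fe2O3 = 262.5 × 0.8821 = 231.55 g.
M(Fe2O3) = 2(55.85) + 3(16.00) = 159.70 g/mol.
M(FeCl3) = 55.85 + 3(35.45) = 162.20 g/mol.
n(Fe2O3) = 231.55 / 159.70 = 1.4499 mol.
Step 1 (Fe2O3:Fe = 1:2): theoretical n(Fe) = 2.8998 mol; at 58.50% yield, n(Fe) = 1.6964 mol.
Step 2 (Fe:FeCl3 = 2:2): theoretical n(FeCl3) = 1.6964 mol, so theoretical mass = 1.6964 × 162.20 = 275.16 g.
At 61.99% yield, actual mass of FeCl3 = 275.16 × 0.6199 = 170.57 g.

170.6 g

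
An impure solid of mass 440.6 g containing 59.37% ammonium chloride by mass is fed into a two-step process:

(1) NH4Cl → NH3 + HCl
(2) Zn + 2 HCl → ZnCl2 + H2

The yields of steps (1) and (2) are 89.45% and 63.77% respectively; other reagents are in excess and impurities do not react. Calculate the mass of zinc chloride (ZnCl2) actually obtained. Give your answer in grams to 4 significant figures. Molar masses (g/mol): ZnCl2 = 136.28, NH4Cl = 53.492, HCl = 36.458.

190.1 g

Pure NH4Cl = 440.6 × 0.5937 = 261.58 g.
n(NH4Cl) = 261.58 / 53.492 = 4.8902 mol.
Step 1 (NH4Cl:HCl = 1:1): theoretical n(HCl) = 4.8902 mol; at 89.45% yield, n(HCl) = 4.3742 mol.
Step 2 (HCl:ZnCl2 = 2:1): theoretical n(ZnCl2) = 2.1871 mol, so theoretical mass = 2.1871 × 136.28 = 298.06 g.
At 63.77% yield, actual mass of ZnCl2 = 298.06 × 0.6377 = 190.07 g.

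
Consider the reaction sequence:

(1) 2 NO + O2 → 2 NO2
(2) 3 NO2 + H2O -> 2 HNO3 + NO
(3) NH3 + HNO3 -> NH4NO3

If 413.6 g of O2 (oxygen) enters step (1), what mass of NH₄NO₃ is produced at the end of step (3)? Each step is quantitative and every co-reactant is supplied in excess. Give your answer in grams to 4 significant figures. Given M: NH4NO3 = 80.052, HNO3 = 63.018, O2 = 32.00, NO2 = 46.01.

n(O2) = 413.6 / 32.00 = 12.925 mol.
Reaction (1): O2→NO2 ratio 1:2 ⇒ n(NO2) = 25.850 mol.
Reaction (2): NO2→HNO3 ratio 3:2 ⇒ n(HNO3) = 17.233 mol.
Reaction (3): HNO3→NH4NO3 ratio 1:1 ⇒ n(NH4NO3) = 17.233 mol.
Mass of NH4NO3 = 17.233 × 80.052 = 1379.6 g.

1380 g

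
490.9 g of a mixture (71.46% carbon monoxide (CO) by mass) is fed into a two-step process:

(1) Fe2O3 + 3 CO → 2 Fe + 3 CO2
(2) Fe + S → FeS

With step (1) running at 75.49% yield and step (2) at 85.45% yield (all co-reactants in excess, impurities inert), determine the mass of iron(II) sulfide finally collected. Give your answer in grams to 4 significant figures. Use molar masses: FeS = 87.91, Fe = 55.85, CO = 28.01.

Pure CO = 490.9 × 0.7146 = 350.80 g.
n(CO) = 350.80 / 28.01 = 12.524 mol.
Step 1 (CO:Fe = 3:2): theoretical n(Fe) = 8.3493 mol; at 75.49% yield, n(Fe) = 6.3029 mol.
Step 2 (Fe:FeS = 1:1): theoretical n(FeS) = 6.3029 mol, so theoretical mass = 6.3029 × 87.91 = 554.09 g.
At 85.45% yield, actual mass of FeS = 554.09 × 0.8545 = 473.47 g.

473.5 g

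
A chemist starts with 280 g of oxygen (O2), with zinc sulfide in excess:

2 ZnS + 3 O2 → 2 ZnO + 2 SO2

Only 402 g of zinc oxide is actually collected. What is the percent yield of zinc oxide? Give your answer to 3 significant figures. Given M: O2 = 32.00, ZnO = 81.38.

84.7 %

n(O2) = 280.0 g / 32.00 g/mol = 8.750 mol.
From the equation the O2:ZnO mole ratio is 3:2, so n(ZnO) = 8.750 × 2/3 = 5.833 mol.
Mass of ZnO = 5.833 mol × 81.38 g/mol = 474.7 g.
This is the theoretical yield. Percent yield = 402 g / 474.7 g × 100% = 84.68%.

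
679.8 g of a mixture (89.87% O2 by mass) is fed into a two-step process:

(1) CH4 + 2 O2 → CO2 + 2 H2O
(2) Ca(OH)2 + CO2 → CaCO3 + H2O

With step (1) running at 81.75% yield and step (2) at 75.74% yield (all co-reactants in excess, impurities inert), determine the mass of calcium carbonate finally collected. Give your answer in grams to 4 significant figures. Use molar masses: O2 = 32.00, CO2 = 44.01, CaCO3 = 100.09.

Pure O2 = 679.8 × 0.8987 = 610.94 g.
n(O2) = 610.94 / 32.00 = 19.092 mol.
Step 1 (O2:CO2 = 2:1): theoretical n(CO2) = 9.5459 mol; at 81.75% yield, n(CO2) = 7.8038 mol.
Step 2 (CO2:CaCO3 = 1:1): theoretical n(CaCO3) = 7.8038 mol, so theoretical mass = 7.8038 × 100.09 = 781.08 g.
At 75.74% yield, actual mass of CaCO3 = 781.08 × 0.7574 = 591.59 g.

591.6 g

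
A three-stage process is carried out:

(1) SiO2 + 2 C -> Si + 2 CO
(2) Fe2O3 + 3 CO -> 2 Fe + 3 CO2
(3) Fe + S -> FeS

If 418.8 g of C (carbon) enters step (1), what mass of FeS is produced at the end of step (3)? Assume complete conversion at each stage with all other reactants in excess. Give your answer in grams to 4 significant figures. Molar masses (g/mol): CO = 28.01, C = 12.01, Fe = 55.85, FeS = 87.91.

n(C) = 418.8 / 12.01 = 34.871 mol.
Reaction (1): C→CO ratio 2:2 ⇒ n(CO) = 34.871 mol.
Reaction (2): CO→Fe ratio 3:2 ⇒ n(Fe) = 23.247 mol.
Reaction (3): Fe→FeS ratio 1:1 ⇒ n(FeS) = 23.247 mol.
Mass of FeS = 23.247 × 87.91 = 2043.7 g.

2044 g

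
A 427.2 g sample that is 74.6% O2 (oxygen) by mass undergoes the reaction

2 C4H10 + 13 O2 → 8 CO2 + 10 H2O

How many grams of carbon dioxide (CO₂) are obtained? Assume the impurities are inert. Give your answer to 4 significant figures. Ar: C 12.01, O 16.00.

Mass of pure O2 = 427.2 g × 0.746 = 318.69 g.
M(O2) = 2(16.00) = 32.00 g/mol.
M(CO2) = 12.01 + 2(16.00) = 44.01 g/mol.
n(O2) = 318.69 g / 32.00 g/mol = 9.9591 mol.
From the equation the O2:CO2 mole ratio is 13:8, so n(CO2) = 9.9591 × 8/13 = 6.1287 mol.
Mass of CO2 = 6.1287 mol × 44.01 g/mol = 269.72 g.

269.7 g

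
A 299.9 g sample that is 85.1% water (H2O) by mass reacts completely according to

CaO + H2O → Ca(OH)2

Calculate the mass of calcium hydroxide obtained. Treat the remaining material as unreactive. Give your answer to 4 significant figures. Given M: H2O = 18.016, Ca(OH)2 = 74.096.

Mass of pure H2O = 299.9 g × 0.851 = 255.21 g.
n(H2O) = 255.21 g / 18.016 g/mol = 14.166 mol.
From the equation the H2O:Ca(OH)2 mole ratio is 1:1, so n(Ca(OH)2) = 14.166 × 1/1 = 14.166 mol.
Mass of Ca(OH)2 = 14.166 mol × 74.096 g/mol = 1049.6 g.

1050 g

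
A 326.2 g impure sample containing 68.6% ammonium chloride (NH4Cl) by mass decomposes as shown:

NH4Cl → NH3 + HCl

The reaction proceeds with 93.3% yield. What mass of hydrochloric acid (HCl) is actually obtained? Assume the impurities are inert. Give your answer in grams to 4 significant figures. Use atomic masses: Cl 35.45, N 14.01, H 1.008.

142.3 g

Pure NH4Cl available = 326.2 g × 0.686 = 223.77 g.
M(NH4Cl) = 14.01 + 4(1.008) + 35.45 = 53.492 g/mol.
M(HCl) = 1.008 + 35.45 = 36.458 g/mol.
n(NH4Cl) = 223.77 g / 53.492 g/mol = 4.1833 mol.
From the equation the NH4Cl:HCl mole ratio is 1:1, so n(HCl) = 4.1833 × 1/1 = 4.1833 mol.
Mass of HCl = 4.1833 mol × 36.458 g/mol = 152.51 g.
Actual mass collected = 152.51 g × 0.933 = 142.30 g.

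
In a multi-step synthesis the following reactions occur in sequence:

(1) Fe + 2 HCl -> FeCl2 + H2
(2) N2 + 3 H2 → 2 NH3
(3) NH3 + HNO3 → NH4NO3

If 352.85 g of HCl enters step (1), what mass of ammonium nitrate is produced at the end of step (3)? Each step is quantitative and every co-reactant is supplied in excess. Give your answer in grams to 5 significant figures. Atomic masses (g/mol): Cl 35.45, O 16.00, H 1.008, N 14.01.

258.25 g

M(HCl) = 1.008 + 35.45 = 36.458 g/mol.
M(NH4NO3) = 2(14.01) + 4(1.008) + 3(16.00) = 80.052 g/mol.
n(HCl) = 352.85 / 36.458 = 9.67826 mol.
Reaction (1): HCl→H2 ratio 2:1 ⇒ n(H2) = 4.83913 mol.
Reaction (2): H2→NH3 ratio 3:2 ⇒ n(NH3) = 3.22609 mol.
Reaction (3): NH3→NH4NO3 ratio 1:1 ⇒ n(NH4NO3) = 3.22609 mol.
Mass of NH4NO3 = 3.22609 × 80.052 = 258.255 g.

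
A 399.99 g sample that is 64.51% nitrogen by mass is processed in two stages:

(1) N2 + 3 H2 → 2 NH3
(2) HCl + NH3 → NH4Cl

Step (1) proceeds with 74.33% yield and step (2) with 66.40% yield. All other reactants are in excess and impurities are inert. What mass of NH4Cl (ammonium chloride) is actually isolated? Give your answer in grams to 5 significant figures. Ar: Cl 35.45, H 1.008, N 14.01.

486.25 g

Pure N2 = 399.99 × 0.6451 = 258.034 g.
M(N2) = 2(14.01) = 28.02 g/mol.
M(NH4Cl) = 14.01 + 4(1.008) + 35.45 = 53.492 g/mol.
n(N2) = 258.034 / 28.02 = 9.20891 mol.
Step 1 (N2:NH3 = 1:2): theoretical n(NH3) = 18.4178 mol; at 74.33% yield, n(NH3) = 13.6900 mol.
Step 2 (NH3:NH4Cl = 1:1): theoretical n(NH4Cl) = 13.6900 mol, so theoretical mass = 13.6900 × 53.492 = 732.303 g.
At 66.40% yield, actual mass of NH4Cl = 732.303 × 0.6640 = 486.249 g.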